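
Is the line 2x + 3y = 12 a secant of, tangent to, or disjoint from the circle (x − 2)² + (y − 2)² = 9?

secant

Substituting the line into the circle gives 13x² − 60x − 9 = 0.
Δ = 3600 − (−468) = 4068.
Two real roots: the line is a secant.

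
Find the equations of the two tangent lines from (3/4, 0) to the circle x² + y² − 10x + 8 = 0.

4x + y = 3 and 4x − y = 3

Let a tangent through (3/4, 0) have slope m. Its distance from (5, 0) must equal √17:
(17/4m − (0))² = 17(m² + 1)
m² − 16 = 0, so m = −4 or m = 4.
With m = −4: 4x + y = 3. With m = 4: 4x − y = 3.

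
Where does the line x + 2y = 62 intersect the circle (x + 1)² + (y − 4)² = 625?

(6, 28) and (14, 24)

Substitute y = (62 − x)/2:
5x² − 100x + 420 = 0  ⟹  x² − 20x + 84 = 0
x = 14 or x = 6, giving (14, 24) and (6, 28).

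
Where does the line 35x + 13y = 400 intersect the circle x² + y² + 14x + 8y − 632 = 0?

Express y = (400 − 35x)/13 and substitute into the circle:
1394x² − 29274x + 94792 = 0  ⟹  x² − 21x + 68 = 0
x = 17 or x = 4, giving (17, −15) and (4, 20).

(4, 20) and (17, −15)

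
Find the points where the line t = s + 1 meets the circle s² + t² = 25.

(−4, −3) and (3, 4)

Express t = s + 1 and substitute into the circle:
2s² + 2s − 24 = 0  ⟹  s² + s − 12 = 0
s = 3 or s = −4, giving (3, 4) and (−4, −3).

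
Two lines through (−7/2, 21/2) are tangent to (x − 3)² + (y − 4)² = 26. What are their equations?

A line y − (21/2) = m(x − (−7/2)) is tangent when its distance from (3, 4) is √26:
[m·(13/2) − (−13/2)]² = 26(m² + 1)
5m² + 26m + 5 = 0, so m = −5 or m = −1/5.
With m = −5: 5x + y = −7. With m = −1/5: x + 5y = 49.

5x + y = −7 and x + 5y = 49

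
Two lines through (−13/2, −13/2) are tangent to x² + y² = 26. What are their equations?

Let a tangent through (−13/2, −13/2) have slope m. Its distance from (0, 0) must equal √26:
(13/2m − (13/2))² = 26(m² + 1)
5m² − 26m + 5 = 0, so m = 5 or m = 1/5.
Through (−13/2, −13/2) these give 5x − y = −26 and x − 5y = 26.

5x − y = −26 and x − 5y = 26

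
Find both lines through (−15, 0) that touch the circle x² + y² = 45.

A line y − (0) = m(x − (−15)) is tangent when its distance from (0, 0) is 3√5:
[m·(15) − (0)]² = 45(m² + 1)
4m² − 1 = 0, so m = 1/2 or m = −1/2.
With m = 1/2: x − 2y = −15. With m = −1/2: x + 2y = −15.

x − 2y = −15 and x + 2y = −15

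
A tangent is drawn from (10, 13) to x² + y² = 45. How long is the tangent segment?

4√14

With centre O = (0, 0), |OP|² = 269 and r² = 45.
Power of the point: PT² = |PO|² − r² = 224, so PT = 4√14.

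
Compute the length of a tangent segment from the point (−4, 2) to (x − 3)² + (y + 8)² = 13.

The centre is (3, −8) and r = √13. The square of the distance from P to the centre is 49 + 100 = 149.
Power of the point: PT² = |PO|² − r² = 136, so PT = 2√34.

2√34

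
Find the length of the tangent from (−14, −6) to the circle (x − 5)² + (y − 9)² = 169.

√417

Centre (5, 9), r² = 169. |PO|² = (−19)² + (−15)² = 586.
The tangent meets the radius at right angles, so tangent² = |PO|² − r² = 586 − 169 = 417.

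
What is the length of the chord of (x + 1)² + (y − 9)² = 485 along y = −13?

From the line, y = −13. Substituting:
x² + 2x = 0
x = 0 or x = −2, giving (0, −13) and (−2, −13).
Chord length = distance between (0, −13) and (−2, −13) = √4 = 2.

2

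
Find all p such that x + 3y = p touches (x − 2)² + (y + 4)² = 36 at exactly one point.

For a tangent, require d(centre, line) = r = 6.
|1·2 + 3·(−4) − p| / √10 = 6
|p − (−10)| = 6√10.

p = −10 ± 6√10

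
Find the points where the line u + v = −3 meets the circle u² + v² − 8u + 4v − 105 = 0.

(−6, 3) and (9, −12)

From the line, v = −u − 3. Substituting:
2u² − 6u − 108 = 0  ⟹  u² − 3u − 54 = 0
u = 9 or u = −6, giving (9, −12) and (−6, 3).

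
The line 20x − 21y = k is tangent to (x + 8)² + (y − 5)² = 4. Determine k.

k = −323 or k = −207

For a tangent, require d(centre, line) = r = 2.
|20·(−8) − 21·5 − k| / √841 = 2
|k − (−265)| = 2·29, so k = −207 or k = −323.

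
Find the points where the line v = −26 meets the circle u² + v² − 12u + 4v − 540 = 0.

Express v = −26 and substitute into the circle:
u² − 12u + 32 = 0
u = 8 or u = 4, giving (8, −26) and (4, −26).

(4, −26) and (8, −26)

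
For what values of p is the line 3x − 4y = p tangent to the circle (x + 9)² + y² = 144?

p = −87 or p = 33

The line touches the circle iff its distance from (−9, 0) is 12:
|3·(−9) − 4·0 − p| / √25 = 12
|p − (−27)| = 12·5, so p = 33 or p = −87.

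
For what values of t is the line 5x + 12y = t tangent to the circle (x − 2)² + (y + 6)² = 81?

t = −179 or t = 55

The line touches the circle iff its distance from (2, −6) is 9:
|5·2 + 12·(−6) − t| / √169 = 9
|t − (−62)| = 9·13, so t = 55 or t = −179.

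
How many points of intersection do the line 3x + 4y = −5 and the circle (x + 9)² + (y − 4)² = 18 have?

2

Centre (−9, 4), r² = 18. Distance² from centre to line = (−6)²/25 = 36/25.
Since d² < r², the line cuts the circle twice.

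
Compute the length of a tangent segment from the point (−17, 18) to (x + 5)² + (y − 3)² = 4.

√365

The centre is (−5, 3) and r = 2. The square of the distance from P to the centre is 144 + 225 = 369.
By the tangent–radius right angle, tangent length = √(|PO|² − r²) = √365.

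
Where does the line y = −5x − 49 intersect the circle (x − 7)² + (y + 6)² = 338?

Express y = −5x − 49 and substitute into the circle:
26x² + 416x + 1560 = 0  ⟹  x² + 16x + 60 = 0
x = −6 or x = −10, giving (−6, −19) and (−10, 1).

(−10, 1) and (−6, −19)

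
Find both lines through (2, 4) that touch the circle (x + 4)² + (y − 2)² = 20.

2x − y = 0 and x + 2y = 10

Let a tangent through (2, 4) have slope m. Its distance from (−4, 2) must equal 2√5:
(−6m − (−2))² = 20(m² + 1)
2m² − 3m − 2 = 0, so m = 2 or m = −1/2.
With m = 2: 2x − y = 0. With m = −1/2: x + 2y = 10.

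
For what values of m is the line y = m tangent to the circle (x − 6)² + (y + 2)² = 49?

For a tangent, require d(centre, line) = r = 7.
|0·6 + 1·(−2) − m| / √1 = 7
|m − (−2)| = 7, so m = 5 or m = −9.

m = −9 or m = 5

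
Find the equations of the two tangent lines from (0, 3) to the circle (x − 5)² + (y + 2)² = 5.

Write the tangent as mx − y + (3 − m·(0)) = 0 and set its distance from the centre to √5:
[m·(5) − (−5)]² = 5(m² + 1)
2m² + 5m + 2 = 0, so m = −2 or m = −1/2.
With m = −2: 2x + y = 3. With m = −1/2: x + 2y = 6.

2x + y = 3 and x + 2y = 6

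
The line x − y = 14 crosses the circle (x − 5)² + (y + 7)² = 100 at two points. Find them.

Substitute y = x − 14:
2x² − 24x − 26 = 0  ⟹  x² − 12x − 13 = 0
x = 13 or x = −1, giving (13, −1) and (−1, −15).

(−1, −15) and (13, −1)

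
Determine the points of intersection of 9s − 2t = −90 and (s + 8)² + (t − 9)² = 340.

From the line, t = (90 + 9s)/2. Substituting:
85s² + 1360s + 4080 = 0  ⟹  s² + 16s + 48 = 0
s = −4 or s = −12, giving (−4, 27) and (−12, −9).

(−12, −9) and (−4, 27)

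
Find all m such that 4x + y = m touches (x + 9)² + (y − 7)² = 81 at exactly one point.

m = −29 ± 9√17

Tangency holds when the distance from the centre (−9, 7) to the line equals the radius 9:
|4·(−9) + 1·7 − m| / √17 = 9
|m − (−29)| = 9√17.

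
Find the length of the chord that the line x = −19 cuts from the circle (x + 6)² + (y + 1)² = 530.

Centre (−6, −1), r² = 530. Perpendicular distance d from centre to line = |13| / √1 = 13.
Chord = 2√(r² − d²) = 2·√(361) = 38.

38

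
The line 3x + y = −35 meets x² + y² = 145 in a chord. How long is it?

Centre (0, 0), r² = 145. Perpendicular distance d from centre to line = |35| / √10 = 35/√10.
Chord = 2√(r² − d²) = 2·√(45/2) = 3√10.

3√10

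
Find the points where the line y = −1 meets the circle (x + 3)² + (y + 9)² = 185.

(−14, −1) and (8, −1)

Express y = −1 and substitute into the circle:
x² + 6x − 112 = 0
x = 8 or x = −14, giving (8, −1) and (−14, −1).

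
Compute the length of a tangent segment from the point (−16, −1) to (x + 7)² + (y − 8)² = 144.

3√2

The centre is (−7, 8) and r = 12. The square of the distance from P to the centre is 81 + 81 = 162.
By the tangent–radius right angle, tangent length = √(|PO|² − r²) = √18 = 3√2.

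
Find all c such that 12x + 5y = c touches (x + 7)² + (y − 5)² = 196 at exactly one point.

c = −241 or c = 123

Tangency holds when the distance from the centre (−7, 5) to the line equals the radius 14:
|12·(−7) + 5·5 − c| / √169 = 14
|c − (−59)| = 14·13, so c = 123 or c = −241.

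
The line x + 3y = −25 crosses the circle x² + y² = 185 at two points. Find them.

(−13, −4) and (8, −11)

Express y = (−25 − x)/3 and substitute into the circle:
10x² + 50x − 1040 = 0  ⟹  x² + 5x − 104 = 0
x = 8 or x = −13, giving (8, −11) and (−13, −4).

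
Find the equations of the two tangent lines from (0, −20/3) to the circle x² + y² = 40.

A line y − (−20/3) = m(x − (0)) is tangent when its distance from (0, 0) is 2√10:
[m·(0) − (20/3)]² = 40(m² + 1)
9m² − 1 = 0, so m = 1/3 or m = −1/3.
With m = 1/3: x − 3y = 20. With m = −1/3: x + 3y = −20.

x − 3y = 20 and x + 3y = −20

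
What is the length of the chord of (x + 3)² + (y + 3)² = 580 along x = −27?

The distance from (−3, −3) to the line is 24, and r² = 580.
Chord = 2√(r² − d²) = 2·√(4) = 4.

4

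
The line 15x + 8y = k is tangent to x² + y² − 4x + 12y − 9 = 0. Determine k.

For a tangent, require d(centre, line) = r = 7.
|15·2 + 8·(−6) − k| / √289 = 7
|k − (−18)| = 7·17, so k = 101 or k = −137.

k = −137 or k = 101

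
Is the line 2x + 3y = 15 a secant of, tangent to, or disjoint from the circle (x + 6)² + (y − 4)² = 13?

disjoint

Substituting the line into the circle gives 13x² + 96x + 216 = 0.
Discriminant = (96)² − 4·13·(216) = −2016 < 0.
No real roots: the line does not meet the circle.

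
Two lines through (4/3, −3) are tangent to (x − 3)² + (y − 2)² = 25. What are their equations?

y = −3 and 3x + 4y = −8

Let a tangent through (4/3, −3) have slope m. Its distance from (3, 2) must equal 5:
(5/3m − (5))² = 25(m² + 1)
4m² + 3m = 0, so m = 0 or m = −3/4.
With m = 0: y = −3. With m = −3/4: 3x + 4y = −8.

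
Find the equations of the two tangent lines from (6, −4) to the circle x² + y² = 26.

Let a tangent through (6, −4) have slope m. Its distance from (0, 0) must equal √26:
[m·(−6) − (4)]² = 26(m² + 1)
5m² + 24m − 5 = 0, so m = 1/5 or m = −5.
Through (6, −4) these give x − 5y = 26 and 5x + y = 26.

x − 5y = 26 and 5x + y = 26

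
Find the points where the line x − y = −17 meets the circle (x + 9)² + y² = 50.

(−16, 1) and (−10, 7)

Substitute y = x + 17:
2x² + 52x + 320 = 0  ⟹  x² + 26x + 160 = 0
x = −10 or x = −16, giving (−10, 7) and (−16, 1).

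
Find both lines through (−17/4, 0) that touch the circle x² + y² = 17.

Write the tangent as mx − y + (0 − m·(−17/4)) = 0 and set its distance from the centre to √17:
[m·(17/4) − (0)]² = 17(m² + 1)
m² − 16 = 0, so m = 4 or m = −4.
With m = 4: 4x − y = −17. With m = −4: 4x + y = −17.

4x − y = −17 and 4x + y = −17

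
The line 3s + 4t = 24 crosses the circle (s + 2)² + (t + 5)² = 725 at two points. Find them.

(−16, 18) and (24, −12)

Substitute t = (24 − 3s)/4:
25s² − 200s − 9600 = 0  ⟹  s² − 8s − 384 = 0
s = 24 or s = −16, giving (24, −12) and (−16, 18).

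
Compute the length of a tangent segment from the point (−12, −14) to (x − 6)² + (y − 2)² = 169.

With centre O = (6, 2), |OP|² = 580 and r² = 169.
By the tangent–radius right angle, tangent length = √(|PO|² − r²) = √411.

√411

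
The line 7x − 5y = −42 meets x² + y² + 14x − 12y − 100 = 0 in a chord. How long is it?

Centre (−7, 6), r² = 185. Perpendicular distance d from centre to line = |−37| / √74 = 37/√74.
Half the chord is √(r² − d²) = √(333/2), so the full chord is 3√74.

3√74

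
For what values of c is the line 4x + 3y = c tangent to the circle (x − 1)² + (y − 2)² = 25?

The line touches the circle iff its distance from (1, 2) is 5:
|4·1 + 3·2 − c| / √25 = 5
|c − (10)| = 5·5, so c = 35 or c = −15.

c = −15 or c = 35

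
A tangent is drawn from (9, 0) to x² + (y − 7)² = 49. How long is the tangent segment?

9

With centre O = (0, 7), |OP|² = 130 and r² = 49.
By the tangent–radius right angle, tangent length = √(|PO|² − r²) = √81 = 9.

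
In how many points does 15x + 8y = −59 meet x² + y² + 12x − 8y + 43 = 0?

2

d² = (15·(−6) + 8·4 − (−59))²/289 = 1/289; r² = 9.
Since d² < r², the line cuts the circle twice.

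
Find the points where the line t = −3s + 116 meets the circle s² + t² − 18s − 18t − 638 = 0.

From the line, t = −3s + 116. Substituting:
10s² − 660s + 10730 = 0  ⟹  s² − 66s + 1073 = 0
s = 37 or s = 29, giving (37, 5) and (29, 29).

(29, 29) and (37, 5)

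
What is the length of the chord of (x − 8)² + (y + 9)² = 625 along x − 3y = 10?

Centre (8, −9), r² = 625. Perpendicular distance d from centre to line = |25| / √10 = 25/√10.
Chord = 2√(r² − d²) = 2·√(1125/2) = 15√10.

15√10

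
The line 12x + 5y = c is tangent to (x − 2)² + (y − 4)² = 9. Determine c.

Tangency holds when the distance from the centre (2, 4) to the line equals the radius 3:
|12·2 + 5·4 − c| / √169 = 3
|c − (44)| = 3·13, so c = 83 or c = 5.

c = 5 or c = 83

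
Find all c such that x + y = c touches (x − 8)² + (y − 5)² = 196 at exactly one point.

c = 13 ± 14√2

For a tangent, require d(centre, line) = r = 14.
|1·8 + 1·5 − c| / √2 = 14
|c − (13)| = 14√2.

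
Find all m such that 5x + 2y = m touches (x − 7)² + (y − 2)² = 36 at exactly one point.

m = 39 ± 6√29

The line touches the circle iff its distance from (7, 2) is 6:
|5·7 + 2·2 − m| / √29 = 6
|m − (39)| = 6√29.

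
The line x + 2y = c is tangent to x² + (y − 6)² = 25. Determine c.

The line touches the circle iff its distance from (0, 6) is 5:
|1·0 + 2·6 − c| / √5 = 5
|c − (12)| = 5√5.

c = 12 ± 5√5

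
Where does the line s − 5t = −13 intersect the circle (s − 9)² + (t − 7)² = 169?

(−3, 2) and (22, 7)

Substitute t = (13 + s)/5:
26s² − 494s − 1716 = 0  ⟹  s² − 19s − 66 = 0
s = 22 or s = −3, giving (22, 7) and (−3, 2).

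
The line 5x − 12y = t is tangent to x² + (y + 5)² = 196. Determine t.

The line touches the circle iff its distance from (0, −5) is 14:
|5·0 − 12·(−5) − t| / √169 = 14
|t − (60)| = 14·13, so t = 242 or t = −122.

t = −122 or t = 242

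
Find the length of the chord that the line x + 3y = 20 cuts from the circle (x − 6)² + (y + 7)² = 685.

Express y = (20 − x)/3 and substitute into the circle:
10x² − 190x − 4160 = 0  ⟹  x² − 19x − 416 = 0
x = 32 or x = −13, giving (32, −4) and (−13, 11).
Chord length = distance between (32, −4) and (−13, 11) = √2250 = 15√10.

15√10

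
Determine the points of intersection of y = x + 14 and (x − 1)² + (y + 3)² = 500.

Express y = x + 14 and substitute into the circle:
2x² + 32x − 210 = 0  ⟹  x² + 16x − 105 = 0
x = 5 or x = −21, giving (5, 19) and (−21, −7).

(−21, −7) and (5, 19)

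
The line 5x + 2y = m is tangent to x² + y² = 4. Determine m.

Tangency holds when the distance from the centre (0, 0) to the line equals the radius 2:
|5·0 + 2·0 − m| / √29 = 2
|m| = 2√29.

m = ±2√29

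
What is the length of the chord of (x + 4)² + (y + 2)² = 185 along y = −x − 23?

Centre (−4, −2), r² = 185. Perpendicular distance d from centre to line = |17| / √2 = 17/√2.
Chord = 2√(r² − d²) = 2·√(81/2) = 9√2.

9√2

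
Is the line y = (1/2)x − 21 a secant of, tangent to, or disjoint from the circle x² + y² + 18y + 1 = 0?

Substituting the line into the circle gives 5x² − 48x + 256 = 0.
Discriminant = (−48)² − 4·5·(256) = −2816 < 0.
No real roots: the line does not meet the circle.

disjoint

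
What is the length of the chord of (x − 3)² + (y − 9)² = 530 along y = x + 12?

32√2

Centre (3, 9), r² = 530. Perpendicular distance d from centre to line = |6| / √2 = 6/√2.
Chord = 2√(r² − d²) = 2·√(512) = 32√2.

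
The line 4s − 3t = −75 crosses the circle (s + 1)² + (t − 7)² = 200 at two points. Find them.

Substitute t = (75 + 4s)/3:
25s² + 450s + 1125 = 0  ⟹  s² + 18s + 45 = 0
s = −3 or s = −15, giving (−3, 21) and (−15, 5).

(−15, 5) and (−3, 21)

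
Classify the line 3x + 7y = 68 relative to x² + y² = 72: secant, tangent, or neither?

neither

d² = (3·0 + 7·0 − (68))²/58 = 2312/29; r² = 72.
Since d² > r², the line lies outside the circle.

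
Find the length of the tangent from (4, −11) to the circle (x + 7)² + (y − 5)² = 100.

√277

With centre O = (−7, 5), |OP|² = 377 and r² = 100.
By the tangent–radius right angle, tangent length = √(|PO|² − r²) = √277.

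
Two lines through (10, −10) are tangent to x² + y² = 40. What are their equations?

Let a tangent through (10, −10) have slope m. Its distance from (0, 0) must equal 2√10:
[m·(−10) − (10)]² = 40(m² + 1)
3m² + 10m + 3 = 0, so m = −1/3 or m = −3.
Through (10, −10) these give x + 3y = −20 and 3x + y = 20.

x + 3y = −20 and 3x + y = 20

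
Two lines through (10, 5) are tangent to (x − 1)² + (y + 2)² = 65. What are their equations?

8x − y = 75 and x + 8y = 50

Write the tangent as mx − y + (5 − m·(10)) = 0 and set its distance from the centre to √65:
[m·(−9) − (−7)]² = 65(m² + 1)
8m² − 63m − 8 = 0, so m = 8 or m = −1/8.
With m = 8: 8x − y = 75. With m = −1/8: x + 8y = 50.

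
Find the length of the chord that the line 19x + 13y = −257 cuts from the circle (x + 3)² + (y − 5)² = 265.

The distance from (−3, 5) to the line is 265/√530, and r² = 265.
Chord = 2√(r² − d²) = 2·√(265/2) = √530.

√530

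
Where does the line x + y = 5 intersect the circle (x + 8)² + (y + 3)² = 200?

(−6, 11) and (6, −1)

Express y = −x + 5 and substitute into the circle:
2x² − 72 = 0  ⟹  x² − 36 = 0
x = 6 or x = −6, giving (6, −1) and (−6, 11).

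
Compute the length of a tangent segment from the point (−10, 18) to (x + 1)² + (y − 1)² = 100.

With centre O = (−1, 1), |OP|² = 370 and r² = 100.
By the tangent–radius right angle, tangent length = √(|PO|² − r²) = √270 = 3√30.

3√30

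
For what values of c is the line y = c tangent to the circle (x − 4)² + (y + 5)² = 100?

c = −15 or c = 5

For a tangent, require d(centre, line) = r = 10.
|0·4 + 1·(−5) − c| / √1 = 10
|c − (−5)| = 10, so c = 5 or c = −15.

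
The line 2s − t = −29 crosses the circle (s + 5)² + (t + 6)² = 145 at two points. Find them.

From the line, t = 2s + 29. Substituting:
5s² + 150s + 1105 = 0  ⟹  s² + 30s + 221 = 0
s = −13 or s = −17, giving (−13, 3) and (−17, −5).

(−17, −5) and (−13, 3)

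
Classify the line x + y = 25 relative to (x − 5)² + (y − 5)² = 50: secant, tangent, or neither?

Substituting the line into the circle gives 2x² − 50x + 375 = 0.
Δ = 2500 − 3000 = −500.
No real roots: the line does not meet the circle.

neither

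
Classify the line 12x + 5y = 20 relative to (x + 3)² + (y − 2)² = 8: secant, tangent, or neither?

neither

Centre (−3, 2), r² = 8. Distance² from centre to line = (−46)²/169 = 2116/169.
Since d² > r², the line lies outside the circle.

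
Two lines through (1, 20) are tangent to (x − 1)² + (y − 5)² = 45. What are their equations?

2x − y = −18 and 2x + y = 22

Write the tangent as mx − y + (20 − m·(1)) = 0 and set its distance from the centre to 3√5:
[m·(0) − (−15)]² = 45(m² + 1)
m² − 4 = 0, so m = 2 or m = −2.
With m = 2: 2x − y = −18. With m = −2: 2x + y = 22.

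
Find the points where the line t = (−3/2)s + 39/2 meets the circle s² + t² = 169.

(5, 12) and (13, 0)

Substitute t = (39 − 3s)/2:
13s² − 234s + 845 = 0  ⟹  s² − 18s + 65 = 0
s = 13 or s = 5, giving (13, 0) and (5, 12).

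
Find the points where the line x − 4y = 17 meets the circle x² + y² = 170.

(−11, −7) and (13, −1)

From the line, y = (−17 + x)/4. Substituting:
17x² − 34x − 2431 = 0  ⟹  x² − 2x − 143 = 0
x = 13 or x = −11, giving (13, −1) and (−11, −7).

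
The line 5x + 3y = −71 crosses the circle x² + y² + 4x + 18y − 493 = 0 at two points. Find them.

(−19, 8) and (5, −32)

From the line, y = (−71 − 5x)/3. Substituting:
34x² + 476x − 3230 = 0  ⟹  x² + 14x − 95 = 0
x = 5 or x = −19, giving (5, −32) and (−19, 8).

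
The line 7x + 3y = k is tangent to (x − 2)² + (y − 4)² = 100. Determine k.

k = 26 ± 10√58

The line touches the circle iff its distance from (2, 4) is 10:
|7·2 + 3·4 − k| / √58 = 10
|k − (26)| = 10√58.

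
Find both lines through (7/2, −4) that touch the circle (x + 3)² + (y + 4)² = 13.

Write the tangent as mx − y + (−4 − m·(7/2)) = 0 and set its distance from the centre to √13:
[m·(−13/2) − (0)]² = 13(m² + 1)
9m² − 4 = 0, so m = −2/3 or m = 2/3.
Through (7/2, −4) these give 2x + 3y = −5 and 2x − 3y = 19.

2x + 3y = −5 and 2x − 3y = 19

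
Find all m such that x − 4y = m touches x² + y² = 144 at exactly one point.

m = ±12√17

Tangency holds when the distance from the centre (0, 0) to the line equals the radius 12:
|1·0 − 4·0 − m| / √17 = 12
|m| = 12√17.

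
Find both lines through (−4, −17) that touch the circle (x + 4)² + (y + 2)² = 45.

Write the tangent as mx − y + (−17 − m·(−4)) = 0 and set its distance from the centre to 3√5:
[m·(0) − (15)]² = 45(m² + 1)
m² − 4 = 0, so m = −2 or m = 2.
Through (−4, −17) these give 2x + y = −25 and 2x − y = 9.

2x + y = −25 and 2x − y = 9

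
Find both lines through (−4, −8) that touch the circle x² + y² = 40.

x − 3y = 20 and 3x + y = −20

Write the tangent as mx − y + (−8 − m·(−4)) = 0 and set its distance from the centre to 2√10:
[m·(4) − (8)]² = 40(m² + 1)
3m² + 8m − 3 = 0, so m = 1/3 or m = −3.
With m = 1/3: x − 3y = 20. With m = −3: 3x + y = −20.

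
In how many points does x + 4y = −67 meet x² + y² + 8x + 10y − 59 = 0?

Centre (−4, −5), r² = 100. Distance² from centre to line = (43)²/17 = 1849/17.
Since d² > r², the line lies outside the circle.

0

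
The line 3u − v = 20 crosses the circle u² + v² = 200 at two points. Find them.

Express v = 3u − 20 and substitute into the circle:
10u² − 120u + 200 = 0  ⟹  u² − 12u + 20 = 0
u = 10 or u = 2, giving (10, 10) and (2, −14).

(2, −14) and (10, 10)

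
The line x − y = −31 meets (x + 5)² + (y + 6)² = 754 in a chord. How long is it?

22√2

From the line, y = x + 31. Substituting:
2x² + 84x + 640 = 0  ⟹  x² + 42x + 320 = 0
x = −10 or x = −32, giving (−10, 21) and (−32, −1).
|(−10, 21) − (−32, −1)| = √((22)² + (22)²) = 22√2.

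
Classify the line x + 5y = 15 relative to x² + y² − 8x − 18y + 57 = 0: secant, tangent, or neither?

neither

Substituting the line into the circle gives 26x² − 140x + 300 = 0.
Δ = 19600 − 31200 = −11600.
No real roots: the line does not meet the circle.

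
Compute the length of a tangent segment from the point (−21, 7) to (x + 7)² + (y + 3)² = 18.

With centre O = (−7, −3), |OP|² = 296 and r² = 18.
By the tangent–radius right angle, tangent length = √(|PO|² − r²) = √278.

√278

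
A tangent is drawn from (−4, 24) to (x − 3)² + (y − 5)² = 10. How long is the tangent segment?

20

The centre is (3, 5) and r = √10. The square of the distance from P to the centre is 49 + 361 = 410.
By the tangent–radius right angle, tangent length = √(|PO|² − r²) = √400 = 20.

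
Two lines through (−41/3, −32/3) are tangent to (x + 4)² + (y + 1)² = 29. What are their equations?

Write the tangent as mx − y + (−32/3 − m·(−41/3)) = 0 and set its distance from the centre to √29:
(29/3m − (29/3))² = 29(m² + 1)
10m² − 29m + 10 = 0, so m = 5/2 or m = 2/5.
With m = 5/2: 5x − 2y = −47. With m = 2/5: 2x − 5y = 26.

5x − 2y = −47 and 2x − 5y = 26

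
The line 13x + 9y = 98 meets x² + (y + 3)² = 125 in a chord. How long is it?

5√10

The distance from (0, −3) to the line is 125/√250, and r² = 125.
Half the chord is √(r² − d²) = √(125/2), so the full chord is 5√10.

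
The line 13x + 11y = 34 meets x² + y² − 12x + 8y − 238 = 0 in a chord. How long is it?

2√290

From the line, y = (34 − 13x)/11. Substituting:
290x² − 3480x − 24650 = 0  ⟹  x² − 12x − 85 = 0
x = 17 or x = −5, giving (17, −17) and (−5, 9).
|(17, −17) − (−5, 9)| = √((22)² + (−26)²) = 2√290.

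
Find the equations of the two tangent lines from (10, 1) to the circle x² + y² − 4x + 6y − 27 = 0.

Let a tangent through (10, 1) have slope m. Its distance from (2, −3) must equal 2√10:
[m·(−8) − (−4)]² = 40(m² + 1)
3m² − 8m − 3 = 0, so m = 3 or m = −1/3.
Through (10, 1) these give 3x − y = 29 and x + 3y = 13.

3x − y = 29 and x + 3y = 13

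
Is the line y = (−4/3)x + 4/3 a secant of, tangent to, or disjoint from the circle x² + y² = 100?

Centre (0, 0), r² = 100. Distance² from centre to line = (−4)²/25 = 16/25.
Since d² < r², the line cuts the circle twice.

secant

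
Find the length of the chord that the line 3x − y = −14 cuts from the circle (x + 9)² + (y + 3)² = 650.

16√10

Substitute y = 3x + 14:
10x² + 120x − 280 = 0  ⟹  x² + 12x − 28 = 0
x = 2 or x = −14, giving (2, 20) and (−14, −28).
|(2, 20) − (−14, −28)| = √((16)² + (48)²) = 16√10.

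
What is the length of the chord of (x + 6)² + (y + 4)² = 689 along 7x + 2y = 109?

From the line, y = (109 − 7x)/2. Substituting:
53x² − 1590x + 11077 = 0  ⟹  x² − 30x + 209 = 0
x = 19 or x = 11, giving (19, −12) and (11, 16).
Chord length = distance between (19, −12) and (11, 16) = √848 = 4√53.

4√53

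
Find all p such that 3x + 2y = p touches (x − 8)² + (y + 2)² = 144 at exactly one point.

p = 20 ± 12√13

For a tangent, require d(centre, line) = r = 12.
|3·8 + 2·(−2) − p| / √13 = 12
|p − (20)| = 12√13.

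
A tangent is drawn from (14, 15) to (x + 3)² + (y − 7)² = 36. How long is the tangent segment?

With centre O = (−3, 7), |OP|² = 353 and r² = 36.
Power of the point: PT² = |PO|² − r² = 317, so PT = √317.

√317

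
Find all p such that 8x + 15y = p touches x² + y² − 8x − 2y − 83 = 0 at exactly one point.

Tangency holds when the distance from the centre (4, 1) to the line equals the radius 10:
|8·4 + 15·1 − p| / √289 = 10
|p − (47)| = 10·17, so p = 217 or p = −123.

p = −123 or p = 217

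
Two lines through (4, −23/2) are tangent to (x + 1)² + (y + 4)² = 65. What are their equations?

A line y − (−23/2) = m(x − (4)) is tangent when its distance from (−1, −4) is √65:
[m·(−5) − (15/2)]² = 65(m² + 1)
32m² − 60m + 7 = 0, so m = 7/4 or m = 1/8.
With m = 7/4: 7x − 4y = 74. With m = 1/8: x − 8y = 96.

7x − 4y = 74 and x − 8y = 96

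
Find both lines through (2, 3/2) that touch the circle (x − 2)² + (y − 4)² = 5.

Write the tangent as mx − y + (3/2 − m·(2)) = 0 and set its distance from the centre to √5:
(0m − (5/2))² = 5(m² + 1)
4m² − 1 = 0, so m = 1/2 or m = −1/2.
Through (2, 3/2) these give x − 2y = −1 and x + 2y = 5.

x − 2y = −1 and x + 2y = 5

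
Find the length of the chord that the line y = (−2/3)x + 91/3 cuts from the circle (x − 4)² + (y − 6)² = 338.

2√13

The distance from (4, 6) to the line is 65/√13, and r² = 338.
Half the chord is √(r² − d²) = √(13), so the full chord is 2√13.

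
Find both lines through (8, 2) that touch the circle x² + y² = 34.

Write the tangent as mx − y + (2 − m·(8)) = 0 and set its distance from the centre to √34:
[m·(−8) − (−2)]² = 34(m² + 1)
15m² − 16m − 15 = 0, so m = 5/3 or m = −3/5.
Through (8, 2) these give 5x − 3y = 34 and 3x + 5y = 34.

5x − 3y = 34 and 3x + 5y = 34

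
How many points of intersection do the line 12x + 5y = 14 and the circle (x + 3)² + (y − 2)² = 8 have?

0

Centre (−3, 2), r² = 8. Distance² from centre to line = (−40)²/169 = 1600/169.
Since d² > r², the line lies outside the circle.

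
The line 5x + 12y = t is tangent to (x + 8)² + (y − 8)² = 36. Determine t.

Tangency holds when the distance from the centre (−8, 8) to the line equals the radius 6:
|5·(−8) + 12·8 − t| / √169 = 6
|t − (56)| = 6·13, so t = 134 or t = −22.

t = −22 or t = 134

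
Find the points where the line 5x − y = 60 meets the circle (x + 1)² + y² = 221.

(10, −10) and (13, 5)

From the line, y = 5x − 60. Substituting:
26x² − 598x + 3380 = 0  ⟹  x² − 23x + 130 = 0
x = 13 or x = 10, giving (13, 5) and (10, −10).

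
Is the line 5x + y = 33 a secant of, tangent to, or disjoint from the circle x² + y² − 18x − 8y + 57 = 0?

Substituting the line into the circle gives 26x² − 308x + 882 = 0.
Δ = 94864 − 91728 = 3136.
Two real roots: the line is a secant.

secant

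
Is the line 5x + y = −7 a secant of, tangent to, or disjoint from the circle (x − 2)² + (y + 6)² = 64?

secant

Substituting the line into the circle gives 26x² + 6x − 59 = 0.
Discriminant = (6)² − 4·26·(−59) = 6172 > 0.
Two real roots: the line is a secant.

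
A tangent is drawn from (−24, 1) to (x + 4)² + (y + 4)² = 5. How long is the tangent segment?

Centre (−4, −4), r² = 5. |PO|² = (−20)² + (5)² = 425.
Power of the point: PT² = |PO|² − r² = 420, so PT = 2√105.

2√105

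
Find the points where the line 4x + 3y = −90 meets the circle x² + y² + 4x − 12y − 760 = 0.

Substitute y = (−90 − 4x)/3:
25x² + 900x + 4500 = 0  ⟹  x² + 36x + 180 = 0
x = −6 or x = −30, giving (−6, −22) and (−30, 10).

(−30, 10) and (−6, −22)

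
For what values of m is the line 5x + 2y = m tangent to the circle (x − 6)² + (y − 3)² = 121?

m = 36 ± 11√29

For a tangent, require d(centre, line) = r = 11.
|5·6 + 2·3 − m| / √29 = 11
|m − (36)| = 11√29.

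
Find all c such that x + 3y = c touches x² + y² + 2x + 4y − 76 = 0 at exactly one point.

The line touches the circle iff its distance from (−1, −2) is 9:
|1·(−1) + 3·(−2) − c| / √10 = 9
|c − (−7)| = 9√10.

c = −7 ± 9√10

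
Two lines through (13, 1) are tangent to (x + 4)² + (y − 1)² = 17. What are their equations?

x + 4y = 17 and x − 4y = 9

Let a tangent through (13, 1) have slope m. Its distance from (−4, 1) must equal √17:
[m·(−17) − (0)]² = 17(m² + 1)
16m² − 1 = 0, so m = −1/4 or m = 1/4.
Through (13, 1) these give x + 4y = 17 and x − 4y = 9.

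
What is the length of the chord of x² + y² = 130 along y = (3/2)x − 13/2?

From the line, y = (−13 + 3x)/2. Substituting:
13x² − 78x − 351 = 0  ⟹  x² − 6x − 27 = 0
x = 9 or x = −3, giving (9, 7) and (−3, −11).
|(9, 7) − (−3, −11)| = √((12)² + (18)²) = 6√13.

6√13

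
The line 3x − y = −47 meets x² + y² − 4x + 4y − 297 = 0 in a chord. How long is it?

Substitute y = 3x + 47:
10x² + 290x + 2100 = 0  ⟹  x² + 29x + 210 = 0
x = −14 or x = −15, giving (−14, 5) and (−15, 2).
|(−14, 5) − (−15, 2)| = √((1)² + (3)²) = √10.

√10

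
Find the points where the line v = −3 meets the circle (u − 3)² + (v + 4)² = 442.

(−18, −3) and (24, −3)

Express v = −3 and substitute into the circle:
u² − 6u − 432 = 0
u = 24 or u = −18, giving (24, −3) and (−18, −3).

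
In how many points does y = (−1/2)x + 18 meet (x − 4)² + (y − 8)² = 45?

0

Centre (4, 8), r² = 45. Distance² from centre to line = (−16)²/5 = 256/5.
Since d² > r², the line lies outside the circle.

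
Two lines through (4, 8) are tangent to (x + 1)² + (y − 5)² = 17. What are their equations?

x + 4y = 36 and 4x − y = 8

A line y − (8) = m(x − (4)) is tangent when its distance from (−1, 5) is √17:
(−5m − (−3))² = 17(m² + 1)
4m² − 15m − 4 = 0, so m = −1/4 or m = 4.
With m = −1/4: x + 4y = 36. With m = 4: 4x − y = 8.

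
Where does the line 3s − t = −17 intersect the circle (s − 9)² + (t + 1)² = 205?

(−5, 2) and (−4, 5)

Express t = 3s + 17 and substitute into the circle:
10s² + 90s + 200 = 0  ⟹  s² + 9s + 20 = 0
s = −4 or s = −5, giving (−4, 5) and (−5, 2).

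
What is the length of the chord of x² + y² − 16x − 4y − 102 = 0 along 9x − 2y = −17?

The distance from (8, 2) to the line is 85/√85, and r² = 170.
Chord = 2√(r² − d²) = 2·√(85) = 2√85.

2√85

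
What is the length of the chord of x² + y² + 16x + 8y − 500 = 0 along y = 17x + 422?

2√290

Centre (−8, −4), r² = 580. Perpendicular distance d from centre to line = |290| / √290 = 290/√290.
Half the chord is √(r² − d²) = √(290), so the full chord is 2√290.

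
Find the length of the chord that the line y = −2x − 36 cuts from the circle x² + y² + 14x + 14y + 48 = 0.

2√5

Centre (−7, −7), r² = 50. Perpendicular distance d from centre to line = |15| / √5 = 15/√5.
Chord = 2√(r² − d²) = 2·√(5) = 2√5.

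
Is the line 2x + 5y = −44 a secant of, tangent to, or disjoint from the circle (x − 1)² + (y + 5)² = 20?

Substituting the line into the circle gives 29x² + 26x − 114 = 0.
Δ = 676 − (−13224) = 13900.
Two real roots: the line is a secant.

secant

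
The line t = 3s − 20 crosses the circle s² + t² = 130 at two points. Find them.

(3, −11) and (9, 7)

Express t = 3s − 20 and substitute into the circle:
10s² − 120s + 270 = 0  ⟹  s² − 12s + 27 = 0
s = 9 or s = 3, giving (9, 7) and (3, −11).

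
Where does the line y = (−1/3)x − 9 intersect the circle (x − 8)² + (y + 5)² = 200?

Express y = (−27 − x)/3 and substitute into the circle:
10x² − 120x − 1080 = 0  ⟹  x² − 12x − 108 = 0
x = 18 or x = −6, giving (18, −15) and (−6, −7).

(−6, −7) and (18, −15)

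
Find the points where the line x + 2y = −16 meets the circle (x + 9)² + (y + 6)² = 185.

Express y = (−16 − x)/2 and substitute into the circle:
5x² + 80x − 400 = 0  ⟹  x² + 16x − 80 = 0
x = 4 or x = −20, giving (4, −10) and (−20, 2).

(−20, 2) and (4, −10)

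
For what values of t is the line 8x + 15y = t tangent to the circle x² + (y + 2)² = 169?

t = −251 or t = 191

The line touches the circle iff its distance from (0, −2) is 13:
|8·0 + 15·(−2) − t| / √289 = 13
|t − (−30)| = 13·17, so t = 191 or t = −251.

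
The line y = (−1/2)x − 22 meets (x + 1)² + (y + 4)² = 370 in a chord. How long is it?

10√5

Express y = (−44 − x)/2 and substitute into the circle:
5x² + 80x − 180 = 0  ⟹  x² + 16x − 36 = 0
x = 2 or x = −18, giving (2, −23) and (−18, −13).
|(2, −23) − (−18, −13)| = √((20)² + (−10)²) = 10√5.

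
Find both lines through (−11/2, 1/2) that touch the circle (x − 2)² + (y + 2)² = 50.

x − y = −6 and 7x + y = −38

A line y − (1/2) = m(x − (−11/2)) is tangent when its distance from (2, −2) is 5√2:
[m·(15/2) − (−5/2)]² = 50(m² + 1)
m² + 6m − 7 = 0, so m = 1 or m = −7.
With m = 1: x − y = −6. With m = −7: 7x + y = −38.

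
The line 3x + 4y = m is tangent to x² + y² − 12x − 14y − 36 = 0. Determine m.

m = −9 or m = 101

Tangency holds when the distance from the centre (6, 7) to the line equals the radius 11:
|3·6 + 4·7 − m| / √25 = 11
|m − (46)| = 11·5, so m = 101 or m = −9.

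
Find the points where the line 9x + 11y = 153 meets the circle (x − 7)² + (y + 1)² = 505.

(−5, 18) and (28, −9)

From the line, y = (153 − 9x)/11. Substituting:
202x² − 4646x − 28280 = 0  ⟹  x² − 23x − 140 = 0
x = 28 or x = −5, giving (28, −9) and (−5, 18).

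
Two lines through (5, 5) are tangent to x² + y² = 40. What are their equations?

x + 3y = 20 and 3x + y = 20

Let a tangent through (5, 5) have slope m. Its distance from (0, 0) must equal 2√10:
[m·(−5) − (−5)]² = 40(m² + 1)
3m² + 10m + 3 = 0, so m = −1/3 or m = −3.
Through (5, 5) these give x + 3y = 20 and 3x + y = 20.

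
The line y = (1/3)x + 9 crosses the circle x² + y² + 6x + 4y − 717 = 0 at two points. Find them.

(−30, −1) and (18, 15)

From the line, y = (27 + x)/3. Substituting:
10x² + 120x − 5400 = 0  ⟹  x² + 12x − 540 = 0
x = 18 or x = −30, giving (18, 15) and (−30, −1).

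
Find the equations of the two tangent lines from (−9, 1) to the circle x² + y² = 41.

4x − 5y = −41 and 5x + 4y = −41

Write the tangent as mx − y + (1 − m·(−9)) = 0 and set its distance from the centre to √41:
[m·(9) − (−1)]² = 41(m² + 1)
20m² + 9m − 20 = 0, so m = 4/5 or m = −5/4.
Through (−9, 1) these give 4x − 5y = −41 and 5x + 4y = −41.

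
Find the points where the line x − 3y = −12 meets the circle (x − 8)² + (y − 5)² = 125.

(−3, 3) and (18, 10)

Express y = (12 + x)/3 and substitute into the circle:
10x² − 150x − 540 = 0  ⟹  x² − 15x − 54 = 0
x = 18 or x = −3, giving (18, 10) and (−3, 3).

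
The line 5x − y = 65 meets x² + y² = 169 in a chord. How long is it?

√26

Substitute y = 5x − 65:
26x² − 650x + 4056 = 0  ⟹  x² − 25x + 156 = 0
x = 13 or x = 12, giving (13, 0) and (12, −5).
|(13, 0) − (12, −5)| = √((1)² + (5)²) = √26.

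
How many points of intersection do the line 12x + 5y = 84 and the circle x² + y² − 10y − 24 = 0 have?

2

Centre (0, 5), r² = 49. Distance² from centre to line = (−59)²/169 = 3481/169.
Since d² < r², the line cuts the circle twice.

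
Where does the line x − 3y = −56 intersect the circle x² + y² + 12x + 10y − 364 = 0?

(−14, 14) and (−11, 15)

Express y = (56 + x)/3 and substitute into the circle:
10x² + 250x + 1540 = 0  ⟹  x² + 25x + 154 = 0
x = −11 or x = −14, giving (−11, 15) and (−14, 14).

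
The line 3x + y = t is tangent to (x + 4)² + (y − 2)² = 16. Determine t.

For a tangent, require d(centre, line) = r = 4.
|3·(−4) + 1·2 − t| / √10 = 4
|t − (−10)| = 4√10.

t = −10 ± 4√10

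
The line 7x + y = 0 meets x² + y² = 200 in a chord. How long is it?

20√2

The distance from (0, 0) to the line is 0/√50, and r² = 200.
Half the chord is √(r² − d²) = √(200), so the full chord is 20√2.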